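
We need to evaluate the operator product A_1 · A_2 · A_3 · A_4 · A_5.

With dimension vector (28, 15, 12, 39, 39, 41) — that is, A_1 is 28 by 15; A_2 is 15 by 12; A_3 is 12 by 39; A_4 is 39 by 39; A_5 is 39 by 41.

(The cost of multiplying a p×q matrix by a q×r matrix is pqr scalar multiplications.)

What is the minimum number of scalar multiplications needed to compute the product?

56256

Adjacent pairs: A_1A_2 = 28·15·12 = 5040; A_2A_3 = 15·12·39 = 7020; A_3A_4 = 12·39·39 = 18252; A_4A_5 = 39·39·41 = 62361.
Length 3: A_1..A_3: k=1: 0+7020+28·15·39=23400; k=2: 5040+0+28·12·39=18144 → min 18144 | A_2..A_4: k=2: 0+18252+15·12·39=25272; k=3: 7020+0+15·39·39=29835 → min 25272 | A_3..A_5: k=3: 0+62361+12·39·41=81549; k=4: 18252+0+12·39·41=37440 → min 37440.
Length 4: A_1..A_4: k=1: 0+25272+28·15·39=41652; k=2: 5040+18252+28·12·39=36396; k=3: 18144+0+28·39·39=60732 → min 36396 | A_2..A_5: k=2: 0+37440+15·12·41=44820; k=3: 7020+62361+15·39·41=93366; k=4: 25272+0+15·39·41=49257 → min 44820.
Length 5: A_1..A_5: k=1: 0+44820+28·15·41=62040; k=2: 5040+37440+28·12·41=56256; k=3: 18144+62361+28·39·41=125277; k=4: 36396+0+28·39·41=81168 → min 56256.
Optimal order: ((A_1 · A_2) · ((A_3 · A_4) · A_5)) with cost 56256.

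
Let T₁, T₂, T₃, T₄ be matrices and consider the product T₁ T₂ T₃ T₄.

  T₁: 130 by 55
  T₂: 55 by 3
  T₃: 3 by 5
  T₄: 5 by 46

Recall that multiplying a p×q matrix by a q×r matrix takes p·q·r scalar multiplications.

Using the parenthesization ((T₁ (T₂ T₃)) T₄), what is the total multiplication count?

66475

(T₂ T₃): 55×3 by 3×5 → 55×5, cost 55·3·5 = 825
(T₁ (T₂ T₃)): 130×55 by 55×5 → 130×5, cost 130·55·5 = 35750; cumulative 36575
((T₁ (T₂ T₃)) T₄): 130×5 by 5×46 → 130×46, cost 130·5·46 = 29900; cumulative 66475
Total: 66475 scalar multiplications.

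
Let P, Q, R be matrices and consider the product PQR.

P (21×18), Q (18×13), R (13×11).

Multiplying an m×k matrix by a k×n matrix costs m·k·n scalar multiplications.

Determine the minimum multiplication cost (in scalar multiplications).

6732

Order (P(QR)): (QR): 18×13 by 13×11 → 18×11, cost 18·13·11 = 2574; (P(QR)): 21×18 by 18×11 → 21×11, cost 21·18·11 = 4158; cumulative 6732. Total 6732.
Order ((PQ)R): (PQ): 21×18 by 18×13 → 21×13, cost 21·18·13 = 4914; ((PQ)R): 21×13 by 13×11 → 21×11, cost 21·13·11 = 3003; cumulative 7917. Total 7917.
Minimum: 6732.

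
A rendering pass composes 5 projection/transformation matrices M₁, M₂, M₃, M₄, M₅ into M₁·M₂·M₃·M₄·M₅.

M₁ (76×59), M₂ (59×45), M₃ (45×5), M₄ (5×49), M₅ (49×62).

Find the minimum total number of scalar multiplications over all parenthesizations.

74445

Adjacent pairs: M₁M₂ = 76·59·45 = 201780; M₂M₃ = 59·45·5 = 13275; M₃M₄ = 45·5·49 = 11025; M₄M₅ = 5·49·62 = 15190.
Length 3: M₁..M₃: k=1: 0+13275+76·59·5=35695; k=2: 201780+0+76·45·5=218880 → min 35695 | M₂..M₄: k=2: 0+11025+59·45·49=141120; k=3: 13275+0+59·5·49=27730 → min 27730 | M₃..M₅: k=3: 0+15190+45·5·62=29140; k=4: 11025+0+45·49·62=147735 → min 29140.
Length 4: M₁..M₄: k=1: 0+27730+76·59·49=247446; k=2: 201780+11025+76·45·49=380385; k=3: 35695+0+76·5·49=54315 → min 54315 | M₂..M₅: k=2: 0+29140+59·45·62=193750; k=3: 13275+15190+59·5·62=46755; k=4: 27730+0+59·49·62=206972 → min 46755.
Length 5: M₁..M₅: k=1: 0+46755+76·59·62=324763; k=2: 201780+29140+76·45·62=442960; k=3: 35695+15190+76·5·62=74445; k=4: 54315+0+76·49·62=285203 → min 74445.
Optimal order: ((M₁·(M₂·M₃))·(M₄·M₅)) with cost 74445.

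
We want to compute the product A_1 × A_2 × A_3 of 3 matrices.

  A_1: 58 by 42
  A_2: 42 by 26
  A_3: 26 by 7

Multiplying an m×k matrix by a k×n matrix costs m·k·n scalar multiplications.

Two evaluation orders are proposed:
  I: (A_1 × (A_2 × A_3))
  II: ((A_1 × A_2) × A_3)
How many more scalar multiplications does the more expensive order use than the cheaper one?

49196

Order I = (A_1 × (A_2 × A_3)): (A_2 × A_3): 42×26 by 26×7 → 42×7, cost 42·26·7 = 7644; (A_1 × (A_2 × A_3)): 58×42 by 42×7 → 58×7, cost 58·42·7 = 17052; cumulative 24696. Total 24696.
Order II = ((A_1 × A_2) × A_3): (A_1 × A_2): 58×42 by 42×26 → 58×26, cost 58·42·26 = 63336; ((A_1 × A_2) × A_3): 58×26 by 26×7 → 58×7, cost 58·26·7 = 10556; cumulative 73892. Total 73892.
Difference: |24696 − 73892| = 49196.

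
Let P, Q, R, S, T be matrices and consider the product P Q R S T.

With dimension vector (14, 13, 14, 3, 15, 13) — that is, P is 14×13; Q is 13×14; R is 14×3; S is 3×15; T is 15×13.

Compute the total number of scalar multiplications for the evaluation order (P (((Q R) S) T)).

(Q R): 13×14 by 14×3 → 13×3, cost 13·14·3 = 546
((Q R) S): 13×3 by 3×15 → 13×15, cost 13·3·15 = 585; cumulative 1131
(((Q R) S) T): 13×15 by 15×13 → 13×13, cost 13·15·13 = 2535; cumulative 3666
(P (((Q R) S) T)): 14×13 by 13×13 → 14×13, cost 14·13·13 = 2366; cumulative 6032
Total: 6032 scalar multiplications.

6032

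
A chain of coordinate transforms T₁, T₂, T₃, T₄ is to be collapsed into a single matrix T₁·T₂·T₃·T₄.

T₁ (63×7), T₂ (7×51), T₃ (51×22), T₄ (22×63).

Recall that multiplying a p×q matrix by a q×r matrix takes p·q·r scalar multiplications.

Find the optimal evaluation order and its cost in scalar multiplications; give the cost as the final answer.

Adjacent pairs: T₁T₂ = 63·7·51 = 22491; T₂T₃ = 7·51·22 = 7854; T₃T₄ = 51·22·63 = 70686.
Length 3: T₁..T₃: k=1: 0+7854+63·7·22=17556; k=2: 22491+0+63·51·22=93177 → min 17556 | T₂..T₄: k=2: 0+70686+7·51·63=93177; k=3: 7854+0+7·22·63=17556 → min 17556.
Length 4: T₁..T₄: k=1: 0+17556+63·7·63=45339; k=2: 22491+70686+63·51·63=295596; k=3: 17556+0+63·22·63=104874 → min 45339.
Optimal parenthesization: (T₁·((T₂·T₃)·T₄)) with cost 45339.

45339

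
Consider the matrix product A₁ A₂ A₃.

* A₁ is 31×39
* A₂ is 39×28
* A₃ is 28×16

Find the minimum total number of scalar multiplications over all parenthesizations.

Order (A₁ (A₂ A₃)): (A₂ A₃): 39×28 by 28×16 → 39×16, cost 39·28·16 = 17472; (A₁ (A₂ A₃)): 31×39 by 39×16 → 31×16, cost 31·39·16 = 19344; cumulative 36816. Total 36816.
Order ((A₁ A₂) A₃): (A₁ A₂): 31×39 by 39×28 → 31×28, cost 31·39·28 = 33852; ((A₁ A₂) A₃): 31×28 by 28×16 → 31×16, cost 31·28·16 = 13888; cumulative 47740. Total 47740.
Minimum: 36816.

36816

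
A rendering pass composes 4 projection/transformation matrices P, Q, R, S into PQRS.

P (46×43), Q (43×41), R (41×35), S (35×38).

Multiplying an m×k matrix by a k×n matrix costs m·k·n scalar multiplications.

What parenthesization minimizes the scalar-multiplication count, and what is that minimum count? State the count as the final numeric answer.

Adjacent pairs: PQ = 46·43·41 = 81098; QR = 43·41·35 = 61705; RS = 41·35·38 = 54530.
Length 3: P..R: k=1: 0+61705+46·43·35=130935; k=2: 81098+0+46·41·35=147108 → min 130935 | Q..S: k=2: 0+54530+43·41·38=121524; k=3: 61705+0+43·35·38=118895 → min 118895.
Length 4: P..S: k=1: 0+118895+46·43·38=194059; k=2: 81098+54530+46·41·38=207296; k=3: 130935+0+46·35·38=192115 → min 192115.
Optimal parenthesization: ((P(QR))S) with cost 192115.

192115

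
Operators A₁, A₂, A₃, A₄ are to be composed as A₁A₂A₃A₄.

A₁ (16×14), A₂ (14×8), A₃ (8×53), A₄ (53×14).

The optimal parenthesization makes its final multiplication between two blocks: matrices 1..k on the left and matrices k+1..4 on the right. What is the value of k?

2

Adjacent pairs: A₁A₂ = 16·14·8 = 1792; A₂A₃ = 14·8·53 = 5936; A₃A₄ = 8·53·14 = 5936.
Length 3: A₁..A₃: k=1: 0+5936+16·14·53=17808; k=2: 1792+0+16·8·53=8576 → min 8576 | A₂..A₄: k=2: 0+5936+14·8·14=7504; k=3: 5936+0+14·53·14=16324 → min 7504.
Top-level splits: k=1: (A₁..A₁)·(A₂..A₄) → 0+7504+16·14·14 = 10640; k=2: (A₁..A₂)·(A₃..A₄) → 1792+5936+16·8·14 = 9520; k=3: (A₁..A₃)·(A₄..A₄) → 8576+0+16·53·14 = 20448.
Best split is after A₂, i.e. k = 2.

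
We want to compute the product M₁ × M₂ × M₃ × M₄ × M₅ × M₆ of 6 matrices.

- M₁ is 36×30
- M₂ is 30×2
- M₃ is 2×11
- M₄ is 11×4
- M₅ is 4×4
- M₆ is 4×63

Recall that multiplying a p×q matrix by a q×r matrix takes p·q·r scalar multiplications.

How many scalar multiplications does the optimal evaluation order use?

Adjacent pairs: M₁M₂ = 36·30·2 = 2160; M₂M₃ = 30·2·11 = 660; M₃M₄ = 2·11·4 = 88; M₄M₅ = 11·4·4 = 176; M₅M₆ = 4·4·63 = 1008.
Length 3: M₁..M₃: k=1: 0+660+36·30·11=12540; k=2: 2160+0+36·2·11=2952 → min 2952 | M₂..M₄: k=2: 0+88+30·2·4=328; k=3: 660+0+30·11·4=1980 → min 328 | M₃..M₅: k=3: 0+176+2·11·4=264; k=4: 88+0+2·4·4=120 → min 120 | M₄..M₆: k=4: 0+1008+11·4·63=3780; k=5: 176+0+11·4·63=2948 → min 2948.
Length 4: M₁..M₄: k=1: 0+328+36·30·4=4648; k=2: 2160+88+36·2·4=2536; k=3: 2952+0+36·11·4=4536 → min 2536 | M₂..M₅: k=2: 0+120+30·2·4=360; k=3: 660+176+30·11·4=2156; k=4: 328+0+30·4·4=808 → min 360 | M₃..M₆: k=3: 0+2948+2·11·63=4334; k=4: 88+1008+2·4·63=1600; k=5: 120+0+2·4·63=624 → min 624.
Length 5: M₁..M₅: k=1: 0+360+36·30·4=4680; k=2: 2160+120+36·2·4=2568; k=3: 2952+176+36·11·4=4712; k=4: 2536+0+36·4·4=3112 → min 2568 | M₂..M₆: k=2: 0+624+30·2·63=4404; k=3: 660+2948+30·11·63=24398; k=4: 328+1008+30·4·63=8896; k=5: 360+0+30·4·63=7920 → min 4404.
Length 6: M₁..M₆: k=1: 0+4404+36·30·63=72444; k=2: 2160+624+36·2·63=7320; k=3: 2952+2948+36·11·63=30848; k=4: 2536+1008+36·4·63=12616; k=5: 2568+0+36·4·63=11640 → min 7320.
Optimal order: ((M₁ × M₂) × (((M₃ × M₄) × M₅) × M₆)) with cost 7320.

7320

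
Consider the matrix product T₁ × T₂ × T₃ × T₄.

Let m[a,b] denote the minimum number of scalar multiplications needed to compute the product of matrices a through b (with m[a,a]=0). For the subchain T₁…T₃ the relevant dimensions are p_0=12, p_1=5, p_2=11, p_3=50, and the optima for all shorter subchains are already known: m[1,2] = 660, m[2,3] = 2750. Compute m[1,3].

m[1,3] = min over k∈[1,2] of m[1,k]+m[k+1,3]+p_{0}·p_k·p_{3}.
k=1: 0 + 2750 + 12·5·50 = 5750; k=2: 660 + 0 + 12·11·50 = 7260.
Minimum: 5750 at k=1.

5750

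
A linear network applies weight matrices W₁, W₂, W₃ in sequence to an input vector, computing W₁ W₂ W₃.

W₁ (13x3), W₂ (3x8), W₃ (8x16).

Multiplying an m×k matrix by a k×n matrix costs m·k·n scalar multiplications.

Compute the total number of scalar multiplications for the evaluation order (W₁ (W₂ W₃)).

1008

(W₂ W₃): 3×8 by 8×16 → 3×16, cost 3·8·16 = 384
(W₁ (W₂ W₃)): 13×3 by 3×16 → 13×16, cost 13·3·16 = 624; cumulative 1008
Total: 1008 scalar multiplications.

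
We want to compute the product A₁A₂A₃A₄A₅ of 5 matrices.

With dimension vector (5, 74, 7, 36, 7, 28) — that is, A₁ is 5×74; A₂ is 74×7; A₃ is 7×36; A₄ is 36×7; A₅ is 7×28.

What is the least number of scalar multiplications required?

Adjacent pairs: A₁A₂ = 5·74·7 = 2590; A₂A₃ = 74·7·36 = 18648; A₃A₄ = 7·36·7 = 1764; A₄A₅ = 36·7·28 = 7056.
Length 3: A₁..A₃: k=1: 0+18648+5·74·36=31968; k=2: 2590+0+5·7·36=3850 → min 3850 | A₂..A₄: k=2: 0+1764+74·7·7=5390; k=3: 18648+0+74·36·7=37296 → min 5390 | A₃..A₅: k=3: 0+7056+7·36·28=14112; k=4: 1764+0+7·7·28=3136 → min 3136.
Length 4: A₁..A₄: k=1: 0+5390+5·74·7=7980; k=2: 2590+1764+5·7·7=4599; k=3: 3850+0+5·36·7=5110 → min 4599 | A₂..A₅: k=2: 0+3136+74·7·28=17640; k=3: 18648+7056+74·36·28=100296; k=4: 5390+0+74·7·28=19894 → min 17640.
Length 5: A₁..A₅: k=1: 0+17640+5·74·28=28000; k=2: 2590+3136+5·7·28=6706; k=3: 3850+7056+5·36·28=15946; k=4: 4599+0+5·7·28=5579 → min 5579.
Optimal order: (((A₁A₂)(A₃A₄))A₅) with cost 5579.

5579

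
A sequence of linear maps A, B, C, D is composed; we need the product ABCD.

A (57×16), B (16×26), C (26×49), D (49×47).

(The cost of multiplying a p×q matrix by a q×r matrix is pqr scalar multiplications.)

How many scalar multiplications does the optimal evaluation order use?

100096

Adjacent pairs: AB = 57·16·26 = 23712; BC = 16·26·49 = 20384; CD = 26·49·47 = 59878.
Length 3: A..C: k=1: 0+20384+57·16·49=65072; k=2: 23712+0+57·26·49=96330 → min 65072 | B..D: k=2: 0+59878+16·26·47=79430; k=3: 20384+0+16·49·47=57232 → min 57232.
Length 4: A..D: k=1: 0+57232+57·16·47=100096; k=2: 23712+59878+57·26·47=153244; k=3: 65072+0+57·49·47=196343 → min 100096.
Optimal order: (A((BC)D)) with cost 100096.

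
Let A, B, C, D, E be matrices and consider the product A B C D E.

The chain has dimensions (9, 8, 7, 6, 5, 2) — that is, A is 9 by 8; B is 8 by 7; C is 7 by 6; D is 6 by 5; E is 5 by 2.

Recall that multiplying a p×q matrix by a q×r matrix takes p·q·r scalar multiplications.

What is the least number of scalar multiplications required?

400

Adjacent pairs: AB = 9·8·7 = 504; BC = 8·7·6 = 336; CD = 7·6·5 = 210; DE = 6·5·2 = 60.
Length 3: A..C: k=1: 0+336+9·8·6=768; k=2: 504+0+9·7·6=882 → min 768 | B..D: k=2: 0+210+8·7·5=490; k=3: 336+0+8·6·5=576 → min 490 | C..E: k=3: 0+60+7·6·2=144; k=4: 210+0+7·5·2=280 → min 144.
Length 4: A..D: k=1: 0+490+9·8·5=850; k=2: 504+210+9·7·5=1029; k=3: 768+0+9·6·5=1038 → min 850 | B..E: k=2: 0+144+8·7·2=256; k=3: 336+60+8·6·2=492; k=4: 490+0+8·5·2=570 → min 256.
Length 5: A..E: k=1: 0+256+9·8·2=400; k=2: 504+144+9·7·2=774; k=3: 768+60+9·6·2=936; k=4: 850+0+9·5·2=940 → min 400.
Optimal order: (A (B (C (D E)))) with cost 400.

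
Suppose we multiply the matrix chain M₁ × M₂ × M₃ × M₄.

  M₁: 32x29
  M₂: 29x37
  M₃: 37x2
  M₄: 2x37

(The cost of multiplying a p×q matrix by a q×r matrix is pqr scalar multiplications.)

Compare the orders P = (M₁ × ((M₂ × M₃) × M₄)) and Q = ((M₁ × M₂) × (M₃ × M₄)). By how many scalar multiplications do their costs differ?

Order P = (M₁ × ((M₂ × M₃) × M₄)): (M₂ × M₃): 29×37 by 37×2 → 29×2, cost 29·37·2 = 2146; ((M₂ × M₃) × M₄): 29×2 by 2×37 → 29×37, cost 29·2·37 = 2146; cumulative 4292; (M₁ × ((M₂ × M₃) × M₄)): 32×29 by 29×37 → 32×37, cost 32·29·37 = 34336; cumulative 38628. Total 38628.
Order Q = ((M₁ × M₂) × (M₃ × M₄)): (M₁ × M₂): 32×29 by 29×37 → 32×37, cost 32·29·37 = 34336; (M₃ × M₄): 37×2 by 2×37 → 37×37, cost 37·2·37 = 2738; ((M₁ × M₂) × (M₃ × M₄)): 32×37 by 37×37 → 32×37, cost 32·37·37 = 43808; cumulative 80882. Total 80882.
Difference: |38628 − 80882| = 42254.

42254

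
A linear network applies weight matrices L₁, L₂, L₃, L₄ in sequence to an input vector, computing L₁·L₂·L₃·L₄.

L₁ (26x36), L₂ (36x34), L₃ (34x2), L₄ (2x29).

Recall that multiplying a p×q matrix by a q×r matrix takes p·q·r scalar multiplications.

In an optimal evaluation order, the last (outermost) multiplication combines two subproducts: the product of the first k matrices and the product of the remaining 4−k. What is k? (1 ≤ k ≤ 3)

3

Adjacent pairs: L₁L₂ = 26·36·34 = 31824; L₂L₃ = 36·34·2 = 2448; L₃L₄ = 34·2·29 = 1972.
Length 3: L₁..L₃: k=1: 0+2448+26·36·2=4320; k=2: 31824+0+26·34·2=33592 → min 4320 | L₂..L₄: k=2: 0+1972+36·34·29=37468; k=3: 2448+0+36·2·29=4536 → min 4536.
Top-level splits: k=1: (L₁..L₁)·(L₂..L₄) → 0+4536+26·36·29 = 31680; k=2: (L₁..L₂)·(L₃..L₄) → 31824+1972+26·34·29 = 59432; k=3: (L₁..L₃)·(L₄..L₄) → 4320+0+26·2·29 = 5828.
Best split is after L₃, i.e. k = 3.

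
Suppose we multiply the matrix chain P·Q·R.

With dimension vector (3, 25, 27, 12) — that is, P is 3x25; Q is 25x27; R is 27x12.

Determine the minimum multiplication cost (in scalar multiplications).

Order (P·(Q·R)): (Q·R): 25×27 by 27×12 → 25×12, cost 25·27·12 = 8100; (P·(Q·R)): 3×25 by 25×12 → 3×12, cost 3·25·12 = 900; cumulative 9000. Total 9000.
Order ((P·Q)·R): (P·Q): 3×25 by 25×27 → 3×27, cost 3·25·27 = 2025; ((P·Q)·R): 3×27 by 27×12 → 3×12, cost 3·27·12 = 972; cumulative 2997. Total 2997.
Minimum: 2997.

2997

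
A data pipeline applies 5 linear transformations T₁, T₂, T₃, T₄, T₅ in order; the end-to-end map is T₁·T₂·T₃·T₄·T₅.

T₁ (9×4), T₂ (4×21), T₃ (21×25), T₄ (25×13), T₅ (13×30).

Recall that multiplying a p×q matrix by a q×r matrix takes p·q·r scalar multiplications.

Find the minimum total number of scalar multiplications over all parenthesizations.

6040

Adjacent pairs: T₁T₂ = 9·4·21 = 756; T₂T₃ = 4·21·25 = 2100; T₃T₄ = 21·25·13 = 6825; T₄T₅ = 25·13·30 = 9750.
Length 3: T₁..T₃: k=1: 0+2100+9·4·25=3000; k=2: 756+0+9·21·25=5481 → min 3000 | T₂..T₄: k=2: 0+6825+4·21·13=7917; k=3: 2100+0+4·25·13=3400 → min 3400 | T₃..T₅: k=3: 0+9750+21·25·30=25500; k=4: 6825+0+21·13·30=15015 → min 15015.
Length 4: T₁..T₄: k=1: 0+3400+9·4·13=3868; k=2: 756+6825+9·21·13=10038; k=3: 3000+0+9·25·13=5925 → min 3868 | T₂..T₅: k=2: 0+15015+4·21·30=17535; k=3: 2100+9750+4·25·30=14850; k=4: 3400+0+4·13·30=4960 → min 4960.
Length 5: T₁..T₅: k=1: 0+4960+9·4·30=6040; k=2: 756+15015+9·21·30=21441; k=3: 3000+9750+9·25·30=19500; k=4: 3868+0+9·13·30=7378 → min 6040.
Optimal order: (T₁·(((T₂·T₃)·T₄)·T₅)) with cost 6040.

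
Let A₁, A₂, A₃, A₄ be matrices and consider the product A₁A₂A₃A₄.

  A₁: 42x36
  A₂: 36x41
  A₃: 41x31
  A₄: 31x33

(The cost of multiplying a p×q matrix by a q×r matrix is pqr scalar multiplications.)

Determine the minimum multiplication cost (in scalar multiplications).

Adjacent pairs: A₁A₂ = 42·36·41 = 61992; A₂A₃ = 36·41·31 = 45756; A₃A₄ = 41·31·33 = 41943.
Length 3: A₁..A₃: k=1: 0+45756+42·36·31=92628; k=2: 61992+0+42·41·31=115374 → min 92628 | A₂..A₄: k=2: 0+41943+36·41·33=90651; k=3: 45756+0+36·31·33=82584 → min 82584.
Length 4: A₁..A₄: k=1: 0+82584+42·36·33=132480; k=2: 61992+41943+42·41·33=160761; k=3: 92628+0+42·31·33=135594 → min 132480.
Optimal order: (A₁((A₂A₃)A₄)) with cost 132480.

132480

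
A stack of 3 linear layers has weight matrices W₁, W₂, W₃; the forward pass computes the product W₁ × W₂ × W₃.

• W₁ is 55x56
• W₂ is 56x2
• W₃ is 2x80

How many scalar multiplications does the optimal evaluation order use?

14960

Order (W₁ × (W₂ × W₃)): (W₂ × W₃): 56×2 by 2×80 → 56×80, cost 56·2·80 = 8960; (W₁ × (W₂ × W₃)): 55×56 by 56×80 → 55×80, cost 55·56·80 = 246400; cumulative 255360. Total 255360.
Order ((W₁ × W₂) × W₃): (W₁ × W₂): 55×56 by 56×2 → 55×2, cost 55·56·2 = 6160; ((W₁ × W₂) × W₃): 55×2 by 2×80 → 55×80, cost 55·2·80 = 8800; cumulative 14960. Total 14960.
Minimum: 14960.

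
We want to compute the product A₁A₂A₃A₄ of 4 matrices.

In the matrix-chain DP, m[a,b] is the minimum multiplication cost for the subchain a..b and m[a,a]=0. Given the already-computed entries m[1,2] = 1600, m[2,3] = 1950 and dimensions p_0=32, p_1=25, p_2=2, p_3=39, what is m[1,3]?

4096

m[1,3] = min over k∈[1,2] of m[1,k]+m[k+1,3]+p_{0}·p_k·p_{3}.
k=1: 0 + 1950 + 32·25·39 = 33150; k=2: 1600 + 0 + 32·2·39 = 4096.
Minimum: 4096 at k=2.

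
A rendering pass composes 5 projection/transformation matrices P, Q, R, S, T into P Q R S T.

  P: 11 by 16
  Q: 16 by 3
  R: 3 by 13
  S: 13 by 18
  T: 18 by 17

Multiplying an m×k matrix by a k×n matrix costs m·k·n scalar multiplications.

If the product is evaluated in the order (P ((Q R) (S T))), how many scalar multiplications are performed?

(Q R): 16×3 by 3×13 → 16×13, cost 16·3·13 = 624
(S T): 13×18 by 18×17 → 13×17, cost 13·18·17 = 3978
((Q R) (S T)): 16×13 by 13×17 → 16×17, cost 16·13·17 = 3536; cumulative 8138
(P ((Q R) (S T))): 11×16 by 16×17 → 11×17, cost 11·16·17 = 2992; cumulative 11130
Total: 11130 scalar multiplications.

11130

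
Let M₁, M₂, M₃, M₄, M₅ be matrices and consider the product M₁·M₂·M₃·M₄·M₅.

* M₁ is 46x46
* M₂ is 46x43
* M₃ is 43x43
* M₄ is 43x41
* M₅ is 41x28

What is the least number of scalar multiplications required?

215768

Adjacent pairs: M₁M₂ = 46·46·43 = 90988; M₂M₃ = 46·43·43 = 85054; M₃M₄ = 43·43·41 = 75809; M₄M₅ = 43·41·28 = 49364.
Length 3: M₁..M₃: k=1: 0+85054+46·46·43=176042; k=2: 90988+0+46·43·43=176042 → min 176042 | M₂..M₄: k=2: 0+75809+46·43·41=156907; k=3: 85054+0+46·43·41=166152 → min 156907 | M₃..M₅: k=3: 0+49364+43·43·28=101136; k=4: 75809+0+43·41·28=125173 → min 101136.
Length 4: M₁..M₄: k=1: 0+156907+46·46·41=243663; k=2: 90988+75809+46·43·41=247895; k=3: 176042+0+46·43·41=257140 → min 243663 | M₂..M₅: k=2: 0+101136+46·43·28=156520; k=3: 85054+49364+46·43·28=189802; k=4: 156907+0+46·41·28=209715 → min 156520.
Length 5: M₁..M₅: k=1: 0+156520+46·46·28=215768; k=2: 90988+101136+46·43·28=247508; k=3: 176042+49364+46·43·28=280790; k=4: 243663+0+46·41·28=296471 → min 215768.
Optimal order: (M₁·(M₂·(M₃·(M₄·M₅)))) with cost 215768.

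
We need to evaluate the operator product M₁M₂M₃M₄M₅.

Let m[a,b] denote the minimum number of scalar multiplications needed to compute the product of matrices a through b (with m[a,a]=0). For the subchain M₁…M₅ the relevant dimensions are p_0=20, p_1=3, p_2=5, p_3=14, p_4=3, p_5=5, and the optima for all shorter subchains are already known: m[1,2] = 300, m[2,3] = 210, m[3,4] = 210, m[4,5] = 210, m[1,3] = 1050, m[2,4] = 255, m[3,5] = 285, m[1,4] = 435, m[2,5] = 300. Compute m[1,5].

m[1,5] = min over k∈[1,4] of m[1,k]+m[k+1,5]+p_{0}·p_k·p_{5}.
k=1: 0 + 300 + 20·3·5 = 600; k=2: 300 + 285 + 20·5·5 = 1085; k=3: 1050 + 210 + 20·14·5 = 2660; k=4: 435 + 0 + 20·3·5 = 735.
Minimum: 600 at k=1.

600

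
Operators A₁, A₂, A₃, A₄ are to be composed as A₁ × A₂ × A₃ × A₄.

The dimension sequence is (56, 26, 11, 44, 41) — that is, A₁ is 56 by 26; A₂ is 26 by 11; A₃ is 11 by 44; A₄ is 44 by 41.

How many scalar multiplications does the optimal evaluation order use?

Adjacent pairs: A₁A₂ = 56·26·11 = 16016; A₂A₃ = 26·11·44 = 12584; A₃A₄ = 11·44·41 = 19844.
Length 3: A₁..A₃: k=1: 0+12584+56·26·44=76648; k=2: 16016+0+56·11·44=43120 → min 43120 | A₂..A₄: k=2: 0+19844+26·11·41=31570; k=3: 12584+0+26·44·41=59488 → min 31570.
Length 4: A₁..A₄: k=1: 0+31570+56·26·41=91266; k=2: 16016+19844+56·11·41=61116; k=3: 43120+0+56·44·41=144144 → min 61116.
Optimal order: ((A₁ × A₂) × (A₃ × A₄)) with cost 61116.

61116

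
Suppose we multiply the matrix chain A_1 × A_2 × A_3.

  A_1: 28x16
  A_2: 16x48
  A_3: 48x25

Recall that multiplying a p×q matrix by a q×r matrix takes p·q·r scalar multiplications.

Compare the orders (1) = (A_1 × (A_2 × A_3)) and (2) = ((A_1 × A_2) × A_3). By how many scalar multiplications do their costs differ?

Order (1) = (A_1 × (A_2 × A_3)): (A_2 × A_3): 16×48 by 48×25 → 16×25, cost 16·48·25 = 19200; (A_1 × (A_2 × A_3)): 28×16 by 16×25 → 28×25, cost 28·16·25 = 11200; cumulative 30400. Total 30400.
Order (2) = ((A_1 × A_2) × A_3): (A_1 × A_2): 28×16 by 16×48 → 28×48, cost 28·16·48 = 21504; ((A_1 × A_2) × A_3): 28×48 by 48×25 → 28×25, cost 28·48·25 = 33600; cumulative 55104. Total 55104.
Difference: |30400 − 55104| = 24704.

24704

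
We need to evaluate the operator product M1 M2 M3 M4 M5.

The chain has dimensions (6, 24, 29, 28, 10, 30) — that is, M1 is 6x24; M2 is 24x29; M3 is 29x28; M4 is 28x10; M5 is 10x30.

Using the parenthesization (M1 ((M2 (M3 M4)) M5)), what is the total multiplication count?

26600

(M3 M4): 29×28 by 28×10 → 29×10, cost 29·28·10 = 8120
(M2 (M3 M4)): 24×29 by 29×10 → 24×10, cost 24·29·10 = 6960; cumulative 15080
((M2 (M3 M4)) M5): 24×10 by 10×30 → 24×30, cost 24·10·30 = 7200; cumulative 22280
(M1 ((M2 (M3 M4)) M5)): 6×24 by 24×30 → 6×30, cost 6·24·30 = 4320; cumulative 26600
Total: 26600 scalar multiplications.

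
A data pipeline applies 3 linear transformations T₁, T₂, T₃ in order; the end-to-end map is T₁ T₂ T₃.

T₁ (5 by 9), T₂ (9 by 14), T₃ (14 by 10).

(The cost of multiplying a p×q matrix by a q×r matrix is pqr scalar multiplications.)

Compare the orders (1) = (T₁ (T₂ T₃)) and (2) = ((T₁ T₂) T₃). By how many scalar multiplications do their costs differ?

Order (1) = (T₁ (T₂ T₃)): (T₂ T₃): 9×14 by 14×10 → 9×10, cost 9·14·10 = 1260; (T₁ (T₂ T₃)): 5×9 by 9×10 → 5×10, cost 5·9·10 = 450; cumulative 1710. Total 1710.
Order (2) = ((T₁ T₂) T₃): (T₁ T₂): 5×9 by 9×14 → 5×14, cost 5·9·14 = 630; ((T₁ T₂) T₃): 5×14 by 14×10 → 5×10, cost 5·14·10 = 700; cumulative 1330. Total 1330.
Difference: |1710 − 1330| = 380.

380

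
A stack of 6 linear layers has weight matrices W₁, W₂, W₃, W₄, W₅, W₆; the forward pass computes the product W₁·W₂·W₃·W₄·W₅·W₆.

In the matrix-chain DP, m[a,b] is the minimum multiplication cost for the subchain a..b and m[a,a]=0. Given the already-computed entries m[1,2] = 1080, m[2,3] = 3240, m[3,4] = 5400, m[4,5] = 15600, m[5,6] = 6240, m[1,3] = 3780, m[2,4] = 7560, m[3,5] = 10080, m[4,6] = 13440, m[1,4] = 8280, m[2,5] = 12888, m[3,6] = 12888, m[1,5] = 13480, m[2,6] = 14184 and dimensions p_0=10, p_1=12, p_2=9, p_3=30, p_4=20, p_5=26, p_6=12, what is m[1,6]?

15048

m[1,6] = min over k∈[1,5] of m[1,k]+m[k+1,6]+p_{0}·p_k·p_{6}.
k=1: 0 + 14184 + 10·12·12 = 15624; k=2: 1080 + 12888 + 10·9·12 = 15048; k=3: 3780 + 13440 + 10·30·12 = 20820; k=4: 8280 + 6240 + 10·20·12 = 16920; k=5: 13480 + 0 + 10·26·12 = 16600.
Minimum: 15048 at k=2.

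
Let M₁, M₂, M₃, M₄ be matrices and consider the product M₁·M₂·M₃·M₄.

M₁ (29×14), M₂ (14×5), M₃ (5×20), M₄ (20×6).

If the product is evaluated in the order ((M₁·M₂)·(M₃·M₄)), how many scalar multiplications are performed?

3500

(M₁·M₂): 29×14 by 14×5 → 29×5, cost 29·14·5 = 2030
(M₃·M₄): 5×20 by 20×6 → 5×6, cost 5·20·6 = 600
((M₁·M₂)·(M₃·M₄)): 29×5 by 5×6 → 29×6, cost 29·5·6 = 870; cumulative 3500
Total: 3500 scalar multiplications.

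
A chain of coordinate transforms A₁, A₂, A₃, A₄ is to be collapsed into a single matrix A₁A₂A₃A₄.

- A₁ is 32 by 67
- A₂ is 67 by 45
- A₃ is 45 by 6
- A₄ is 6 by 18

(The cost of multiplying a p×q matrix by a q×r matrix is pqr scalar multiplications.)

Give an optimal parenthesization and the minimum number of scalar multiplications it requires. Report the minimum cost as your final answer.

34410

Adjacent pairs: A₁A₂ = 32·67·45 = 96480; A₂A₃ = 67·45·6 = 18090; A₃A₄ = 45·6·18 = 4860.
Length 3: A₁..A₃: k=1: 0+18090+32·67·6=30954; k=2: 96480+0+32·45·6=105120 → min 30954 | A₂..A₄: k=2: 0+4860+67·45·18=59130; k=3: 18090+0+67·6·18=25326 → min 25326.
Length 4: A₁..A₄: k=1: 0+25326+32·67·18=63918; k=2: 96480+4860+32·45·18=127260; k=3: 30954+0+32·6·18=34410 → min 34410.
Optimal parenthesization: ((A₁(A₂A₃))A₄) with cost 34410.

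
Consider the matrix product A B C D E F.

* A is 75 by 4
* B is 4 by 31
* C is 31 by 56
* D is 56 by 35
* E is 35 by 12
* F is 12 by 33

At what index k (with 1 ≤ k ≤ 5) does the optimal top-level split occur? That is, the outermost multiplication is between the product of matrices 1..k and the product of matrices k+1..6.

Adjacent pairs: AB = 75·4·31 = 9300; BC = 4·31·56 = 6944; CD = 31·56·35 = 60760; DE = 56·35·12 = 23520; EF = 35·12·33 = 13860.
Length 3: A..C: k=1: 0+6944+75·4·56=23744; k=2: 9300+0+75·31·56=139500 → min 23744 | B..D: k=2: 0+60760+4·31·35=65100; k=3: 6944+0+4·56·35=14784 → min 14784 | C..E: k=3: 0+23520+31·56·12=44352; k=4: 60760+0+31·35·12=73780 → min 44352 | D..F: k=4: 0+13860+56·35·33=78540; k=5: 23520+0+56·12·33=45696 → min 45696.
Length 4: A..D: k=1: 0+14784+75·4·35=25284; k=2: 9300+60760+75·31·35=151435; k=3: 23744+0+75·56·35=170744 → min 25284 | B..E: k=2: 0+44352+4·31·12=45840; k=3: 6944+23520+4·56·12=33152; k=4: 14784+0+4·35·12=16464 → min 16464 | C..F: k=3: 0+45696+31·56·33=102984; k=4: 60760+13860+31·35·33=110425; k=5: 44352+0+31·12·33=56628 → min 56628.
Length 5: A..E: k=1: 0+16464+75·4·12=20064; k=2: 9300+44352+75·31·12=81552; k=3: 23744+23520+75·56·12=97664; k=4: 25284+0+75·35·12=56784 → min 20064 | B..F: k=2: 0+56628+4·31·33=60720; k=3: 6944+45696+4·56·33=60032; k=4: 14784+13860+4·35·33=33264; k=5: 16464+0+4·12·33=18048 → min 18048.
Top-level splits: k=1: (A..A)·(B..F) → 0+18048+75·4·33 = 27948; k=2: (A..B)·(C..F) → 9300+56628+75·31·33 = 142653; k=3: (A..C)·(D..F) → 23744+45696+75·56·33 = 208040; k=4: (A..D)·(E..F) → 25284+13860+75·35·33 = 125769; k=5: (A..E)·(F..F) → 20064+0+75·12·33 = 49764.
Best split is after A, i.e. k = 1.

1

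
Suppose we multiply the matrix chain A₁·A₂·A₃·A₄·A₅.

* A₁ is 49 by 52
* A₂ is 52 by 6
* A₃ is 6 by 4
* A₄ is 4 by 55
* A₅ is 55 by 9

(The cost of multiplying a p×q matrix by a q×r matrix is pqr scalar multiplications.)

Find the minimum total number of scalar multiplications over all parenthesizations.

15184

Adjacent pairs: A₁A₂ = 49·52·6 = 15288; A₂A₃ = 52·6·4 = 1248; A₃A₄ = 6·4·55 = 1320; A₄A₅ = 4·55·9 = 1980.
Length 3: A₁..A₃: k=1: 0+1248+49·52·4=11440; k=2: 15288+0+49·6·4=16464 → min 11440 | A₂..A₄: k=2: 0+1320+52·6·55=18480; k=3: 1248+0+52·4·55=12688 → min 12688 | A₃..A₅: k=3: 0+1980+6·4·9=2196; k=4: 1320+0+6·55·9=4290 → min 2196.
Length 4: A₁..A₄: k=1: 0+12688+49·52·55=152828; k=2: 15288+1320+49·6·55=32778; k=3: 11440+0+49·4·55=22220 → min 22220 | A₂..A₅: k=2: 0+2196+52·6·9=5004; k=3: 1248+1980+52·4·9=5100; k=4: 12688+0+52·55·9=38428 → min 5004.
Length 5: A₁..A₅: k=1: 0+5004+49·52·9=27936; k=2: 15288+2196+49·6·9=20130; k=3: 11440+1980+49·4·9=15184; k=4: 22220+0+49·55·9=46475 → min 15184.
Optimal order: ((A₁·(A₂·A₃))·(A₄·A₅)) with cost 15184.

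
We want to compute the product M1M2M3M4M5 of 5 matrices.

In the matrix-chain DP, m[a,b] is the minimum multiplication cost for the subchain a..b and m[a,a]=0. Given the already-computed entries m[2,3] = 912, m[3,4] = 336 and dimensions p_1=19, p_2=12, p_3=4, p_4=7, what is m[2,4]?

1444

m[2,4] = min over k∈[2,3] of m[2,k]+m[k+1,4]+p_{1}·p_k·p_{4}.
k=2: 0 + 336 + 19·12·7 = 1932; k=3: 912 + 0 + 19·4·7 = 1444.
Minimum: 1444 at k=3.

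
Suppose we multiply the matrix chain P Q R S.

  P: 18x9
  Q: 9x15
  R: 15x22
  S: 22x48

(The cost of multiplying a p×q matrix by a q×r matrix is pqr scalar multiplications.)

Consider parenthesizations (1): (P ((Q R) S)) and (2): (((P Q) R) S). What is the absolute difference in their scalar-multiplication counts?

Order (1) = (P ((Q R) S)): (Q R): 9×15 by 15×22 → 9×22, cost 9·15·22 = 2970; ((Q R) S): 9×22 by 22×48 → 9×48, cost 9·22·48 = 9504; cumulative 12474; (P ((Q R) S)): 18×9 by 9×48 → 18×48, cost 18·9·48 = 7776; cumulative 20250. Total 20250.
Order (2) = (((P Q) R) S): (P Q): 18×9 by 9×15 → 18×15, cost 18·9·15 = 2430; ((P Q) R): 18×15 by 15×22 → 18×22, cost 18·15·22 = 5940; cumulative 8370; (((P Q) R) S): 18×22 by 22×48 → 18×48, cost 18·22·48 = 19008; cumulative 27378. Total 27378.
Difference: |20250 − 27378| = 7128.

7128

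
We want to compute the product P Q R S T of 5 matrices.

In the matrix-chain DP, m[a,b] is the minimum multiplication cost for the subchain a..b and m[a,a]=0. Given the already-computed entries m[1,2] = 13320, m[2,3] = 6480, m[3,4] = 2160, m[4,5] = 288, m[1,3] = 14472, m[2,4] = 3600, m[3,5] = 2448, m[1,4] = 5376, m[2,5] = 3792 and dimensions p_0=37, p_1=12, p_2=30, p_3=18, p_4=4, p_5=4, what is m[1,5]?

m[1,5] = min over k∈[1,4] of m[1,k]+m[k+1,5]+p_{0}·p_k·p_{5}.
k=1: 0 + 3792 + 37·12·4 = 5568; k=2: 13320 + 2448 + 37·30·4 = 20208; k=3: 14472 + 288 + 37·18·4 = 17424; k=4: 5376 + 0 + 37·4·4 = 5968.
Minimum: 5568 at k=1.

5568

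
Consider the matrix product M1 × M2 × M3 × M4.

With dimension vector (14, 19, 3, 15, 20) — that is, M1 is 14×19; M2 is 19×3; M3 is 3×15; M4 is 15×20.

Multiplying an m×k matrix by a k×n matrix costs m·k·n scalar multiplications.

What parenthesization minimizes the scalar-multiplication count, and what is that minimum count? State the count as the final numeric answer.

Adjacent pairs: M1M2 = 14·19·3 = 798; M2M3 = 19·3·15 = 855; M3M4 = 3·15·20 = 900.
Length 3: M1..M3: k=1: 0+855+14·19·15=4845; k=2: 798+0+14·3·15=1428 → min 1428 | M2..M4: k=2: 0+900+19·3·20=2040; k=3: 855+0+19·15·20=6555 → min 2040.
Length 4: M1..M4: k=1: 0+2040+14·19·20=7360; k=2: 798+900+14·3·20=2538; k=3: 1428+0+14·15·20=5628 → min 2538.
Optimal parenthesization: ((M1 × M2) × (M3 × M4)) with cost 2538.

2538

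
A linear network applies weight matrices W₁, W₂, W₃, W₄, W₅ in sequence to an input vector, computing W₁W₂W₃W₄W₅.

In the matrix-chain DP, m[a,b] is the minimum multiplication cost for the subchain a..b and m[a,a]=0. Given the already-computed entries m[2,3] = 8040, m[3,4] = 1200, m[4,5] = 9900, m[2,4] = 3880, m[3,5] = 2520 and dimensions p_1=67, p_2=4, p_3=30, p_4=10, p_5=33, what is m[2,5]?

m[2,5] = min over k∈[2,4] of m[2,k]+m[k+1,5]+p_{1}·p_k·p_{5}.
k=2: 0 + 2520 + 67·4·33 = 11364; k=3: 8040 + 9900 + 67·30·33 = 84270; k=4: 3880 + 0 + 67·10·33 = 25990.
Minimum: 11364 at k=2.

11364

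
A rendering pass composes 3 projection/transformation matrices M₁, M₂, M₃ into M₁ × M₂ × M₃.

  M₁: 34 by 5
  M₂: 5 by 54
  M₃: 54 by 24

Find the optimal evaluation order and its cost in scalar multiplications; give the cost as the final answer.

(M₁ × (M₂ × M₃)): cost 10560.
((M₁ × M₂) × M₃): cost 53244.
Optimal: (M₁ × (M₂ × M₃)) with cost 10560.

10560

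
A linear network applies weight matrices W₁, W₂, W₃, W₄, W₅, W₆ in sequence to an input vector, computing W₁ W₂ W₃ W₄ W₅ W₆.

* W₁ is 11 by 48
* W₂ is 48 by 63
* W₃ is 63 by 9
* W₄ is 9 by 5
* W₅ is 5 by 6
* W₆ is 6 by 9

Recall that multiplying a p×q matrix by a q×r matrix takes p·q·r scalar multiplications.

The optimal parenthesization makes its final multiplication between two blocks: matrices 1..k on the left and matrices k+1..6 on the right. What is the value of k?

Adjacent pairs: W₁W₂ = 11·48·63 = 33264; W₂W₃ = 48·63·9 = 27216; W₃W₄ = 63·9·5 = 2835; W₄W₅ = 9·5·6 = 270; W₅W₆ = 5·6·9 = 270.
Length 3: W₁..W₃: k=1: 0+27216+11·48·9=31968; k=2: 33264+0+11·63·9=39501 → min 31968 | W₂..W₄: k=2: 0+2835+48·63·5=17955; k=3: 27216+0+48·9·5=29376 → min 17955 | W₃..W₅: k=3: 0+270+63·9·6=3672; k=4: 2835+0+63·5·6=4725 → min 3672 | W₄..W₆: k=4: 0+270+9·5·9=675; k=5: 270+0+9·6·9=756 → min 675.
Length 4: W₁..W₄: k=1: 0+17955+11·48·5=20595; k=2: 33264+2835+11·63·5=39564; k=3: 31968+0+11·9·5=32463 → min 20595 | W₂..W₅: k=2: 0+3672+48·63·6=21816; k=3: 27216+270+48·9·6=30078; k=4: 17955+0+48·5·6=19395 → min 19395 | W₃..W₆: k=3: 0+675+63·9·9=5778; k=4: 2835+270+63·5·9=5940; k=5: 3672+0+63·6·9=7074 → min 5778.
Length 5: W₁..W₅: k=1: 0+19395+11·48·6=22563; k=2: 33264+3672+11·63·6=41094; k=3: 31968+270+11·9·6=32832; k=4: 20595+0+11·5·6=20925 → min 20925 | W₂..W₆: k=2: 0+5778+48·63·9=32994; k=3: 27216+675+48·9·9=31779; k=4: 17955+270+48·5·9=20385; k=5: 19395+0+48·6·9=21987 → min 20385.
Top-level splits: k=1: (W₁..W₁)·(W₂..W₆) → 0+20385+11·48·9 = 25137; k=2: (W₁..W₂)·(W₃..W₆) → 33264+5778+11·63·9 = 45279; k=3: (W₁..W₃)·(W₄..W₆) → 31968+675+11·9·9 = 33534; k=4: (W₁..W₄)·(W₅..W₆) → 20595+270+11·5·9 = 21360; k=5: (W₁..W₅)·(W₆..W₆) → 20925+0+11·6·9 = 21519.
Best split is after W₄, i.e. k = 4.

4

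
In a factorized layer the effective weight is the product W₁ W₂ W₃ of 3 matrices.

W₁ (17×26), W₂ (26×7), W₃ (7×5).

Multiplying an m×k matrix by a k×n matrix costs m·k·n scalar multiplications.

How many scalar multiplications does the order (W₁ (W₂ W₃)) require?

(W₂ W₃): 26×7 by 7×5 → 26×5, cost 26·7·5 = 910
(W₁ (W₂ W₃)): 17×26 by 26×5 → 17×5, cost 17·26·5 = 2210; cumulative 3120
Total: 3120 scalar multiplications.

3120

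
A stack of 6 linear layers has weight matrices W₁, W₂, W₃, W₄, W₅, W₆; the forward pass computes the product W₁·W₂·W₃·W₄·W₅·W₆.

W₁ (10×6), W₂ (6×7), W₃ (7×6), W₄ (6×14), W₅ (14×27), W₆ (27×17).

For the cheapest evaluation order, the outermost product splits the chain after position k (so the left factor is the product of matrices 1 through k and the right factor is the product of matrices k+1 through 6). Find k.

3

Adjacent pairs: W₁W₂ = 10·6·7 = 420; W₂W₃ = 6·7·6 = 252; W₃W₄ = 7·6·14 = 588; W₄W₅ = 6·14·27 = 2268; W₅W₆ = 14·27·17 = 6426.
Length 3: W₁..W₃: k=1: 0+252+10·6·6=612; k=2: 420+0+10·7·6=840 → min 612 | W₂..W₄: k=2: 0+588+6·7·14=1176; k=3: 252+0+6·6·14=756 → min 756 | W₃..W₅: k=3: 0+2268+7·6·27=3402; k=4: 588+0+7·14·27=3234 → min 3234 | W₄..W₆: k=4: 0+6426+6·14·17=7854; k=5: 2268+0+6·27·17=5022 → min 5022.
Length 4: W₁..W₄: k=1: 0+756+10·6·14=1596; k=2: 420+588+10·7·14=1988; k=3: 612+0+10·6·14=1452 → min 1452 | W₂..W₅: k=2: 0+3234+6·7·27=4368; k=3: 252+2268+6·6·27=3492; k=4: 756+0+6·14·27=3024 → min 3024 | W₃..W₆: k=3: 0+5022+7·6·17=5736; k=4: 588+6426+7·14·17=8680; k=5: 3234+0+7·27·17=6447 → min 5736.
Length 5: W₁..W₅: k=1: 0+3024+10·6·27=4644; k=2: 420+3234+10·7·27=5544; k=3: 612+2268+10·6·27=4500; k=4: 1452+0+10·14·27=5232 → min 4500 | W₂..W₆: k=2: 0+5736+6·7·17=6450; k=3: 252+5022+6·6·17=5886; k=4: 756+6426+6·14·17=8610; k=5: 3024+0+6·27·17=5778 → min 5778.
Top-level splits: k=1: (W₁..W₁)·(W₂..W₆) → 0+5778+10·6·17 = 6798; k=2: (W₁..W₂)·(W₃..W₆) → 420+5736+10·7·17 = 7346; k=3: (W₁..W₃)·(W₄..W₆) → 612+5022+10·6·17 = 6654; k=4: (W₁..W₄)·(W₅..W₆) → 1452+6426+10·14·17 = 10258; k=5: (W₁..W₅)·(W₆..W₆) → 4500+0+10·27·17 = 9090.
Best split is after W₃, i.e. k = 3.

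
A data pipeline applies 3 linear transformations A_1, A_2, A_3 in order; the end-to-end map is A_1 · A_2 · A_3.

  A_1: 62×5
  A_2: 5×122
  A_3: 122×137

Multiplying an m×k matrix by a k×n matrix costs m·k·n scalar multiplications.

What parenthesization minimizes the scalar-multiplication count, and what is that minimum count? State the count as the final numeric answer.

126040

(A_1 · (A_2 · A_3)): cost 126040.
((A_1 · A_2) · A_3): cost 1074088.
Optimal: (A_1 · (A_2 · A_3)) with cost 126040.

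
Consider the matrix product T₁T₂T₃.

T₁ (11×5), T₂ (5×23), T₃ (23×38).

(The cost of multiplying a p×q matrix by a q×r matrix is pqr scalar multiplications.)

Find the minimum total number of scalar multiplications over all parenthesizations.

6460

Order (T₁(T₂T₃)): (T₂T₃): 5×23 by 23×38 → 5×38, cost 5·23·38 = 4370; (T₁(T₂T₃)): 11×5 by 5×38 → 11×38, cost 11·5·38 = 2090; cumulative 6460. Total 6460.
Order ((T₁T₂)T₃): (T₁T₂): 11×5 by 5×23 → 11×23, cost 11·5·23 = 1265; ((T₁T₂)T₃): 11×23 by 23×38 → 11×38, cost 11·23·38 = 9614; cumulative 10879. Total 10879.
Minimum: 6460.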